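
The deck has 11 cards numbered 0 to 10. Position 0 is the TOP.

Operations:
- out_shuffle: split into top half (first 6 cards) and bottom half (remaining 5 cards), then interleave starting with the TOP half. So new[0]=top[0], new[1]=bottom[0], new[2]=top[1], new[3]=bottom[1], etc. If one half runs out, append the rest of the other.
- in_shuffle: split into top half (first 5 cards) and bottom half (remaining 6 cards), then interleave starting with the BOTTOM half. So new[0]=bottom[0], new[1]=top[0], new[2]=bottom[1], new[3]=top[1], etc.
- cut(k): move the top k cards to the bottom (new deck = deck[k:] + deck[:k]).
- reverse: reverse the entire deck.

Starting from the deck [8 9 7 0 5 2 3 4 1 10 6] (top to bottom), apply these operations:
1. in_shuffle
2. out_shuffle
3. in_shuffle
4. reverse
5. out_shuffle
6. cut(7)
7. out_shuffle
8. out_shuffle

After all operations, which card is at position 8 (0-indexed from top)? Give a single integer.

After op 1 (in_shuffle): [2 8 3 9 4 7 1 0 10 5 6]
After op 2 (out_shuffle): [2 1 8 0 3 10 9 5 4 6 7]
After op 3 (in_shuffle): [10 2 9 1 5 8 4 0 6 3 7]
After op 4 (reverse): [7 3 6 0 4 8 5 1 9 2 10]
After op 5 (out_shuffle): [7 5 3 1 6 9 0 2 4 10 8]
After op 6 (cut(7)): [2 4 10 8 7 5 3 1 6 9 0]
After op 7 (out_shuffle): [2 3 4 1 10 6 8 9 7 0 5]
After op 8 (out_shuffle): [2 8 3 9 4 7 1 0 10 5 6]
Position 8: card 10.

Answer: 10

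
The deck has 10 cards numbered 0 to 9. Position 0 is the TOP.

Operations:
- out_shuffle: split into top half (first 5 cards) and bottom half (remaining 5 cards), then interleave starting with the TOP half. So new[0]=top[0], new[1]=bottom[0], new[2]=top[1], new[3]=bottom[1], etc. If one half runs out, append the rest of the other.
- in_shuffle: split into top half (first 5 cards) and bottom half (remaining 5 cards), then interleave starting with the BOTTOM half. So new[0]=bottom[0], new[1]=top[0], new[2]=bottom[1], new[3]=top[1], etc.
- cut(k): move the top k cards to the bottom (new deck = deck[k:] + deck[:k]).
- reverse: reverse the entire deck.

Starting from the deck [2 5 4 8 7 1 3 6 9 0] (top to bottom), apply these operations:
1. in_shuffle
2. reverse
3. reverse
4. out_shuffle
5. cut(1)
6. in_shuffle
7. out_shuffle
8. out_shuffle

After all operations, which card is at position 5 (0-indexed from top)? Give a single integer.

After op 1 (in_shuffle): [1 2 3 5 6 4 9 8 0 7]
After op 2 (reverse): [7 0 8 9 4 6 5 3 2 1]
After op 3 (reverse): [1 2 3 5 6 4 9 8 0 7]
After op 4 (out_shuffle): [1 4 2 9 3 8 5 0 6 7]
After op 5 (cut(1)): [4 2 9 3 8 5 0 6 7 1]
After op 6 (in_shuffle): [5 4 0 2 6 9 7 3 1 8]
After op 7 (out_shuffle): [5 9 4 7 0 3 2 1 6 8]
After op 8 (out_shuffle): [5 3 9 2 4 1 7 6 0 8]
Position 5: card 1.

Answer: 1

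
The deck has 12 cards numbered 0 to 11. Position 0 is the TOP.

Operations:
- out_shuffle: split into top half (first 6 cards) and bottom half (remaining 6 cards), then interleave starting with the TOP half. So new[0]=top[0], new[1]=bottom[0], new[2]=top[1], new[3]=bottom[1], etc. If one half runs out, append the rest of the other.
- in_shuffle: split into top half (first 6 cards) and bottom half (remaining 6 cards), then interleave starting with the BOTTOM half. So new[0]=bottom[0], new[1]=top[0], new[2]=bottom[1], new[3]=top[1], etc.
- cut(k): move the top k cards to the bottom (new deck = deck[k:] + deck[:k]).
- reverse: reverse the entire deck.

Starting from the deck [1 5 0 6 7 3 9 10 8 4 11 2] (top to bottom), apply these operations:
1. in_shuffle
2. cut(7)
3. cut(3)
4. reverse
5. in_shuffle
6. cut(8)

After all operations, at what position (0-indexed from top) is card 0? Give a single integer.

Answer: 1

Derivation:
After op 1 (in_shuffle): [9 1 10 5 8 0 4 6 11 7 2 3]
After op 2 (cut(7)): [6 11 7 2 3 9 1 10 5 8 0 4]
After op 3 (cut(3)): [2 3 9 1 10 5 8 0 4 6 11 7]
After op 4 (reverse): [7 11 6 4 0 8 5 10 1 9 3 2]
After op 5 (in_shuffle): [5 7 10 11 1 6 9 4 3 0 2 8]
After op 6 (cut(8)): [3 0 2 8 5 7 10 11 1 6 9 4]
Card 0 is at position 1.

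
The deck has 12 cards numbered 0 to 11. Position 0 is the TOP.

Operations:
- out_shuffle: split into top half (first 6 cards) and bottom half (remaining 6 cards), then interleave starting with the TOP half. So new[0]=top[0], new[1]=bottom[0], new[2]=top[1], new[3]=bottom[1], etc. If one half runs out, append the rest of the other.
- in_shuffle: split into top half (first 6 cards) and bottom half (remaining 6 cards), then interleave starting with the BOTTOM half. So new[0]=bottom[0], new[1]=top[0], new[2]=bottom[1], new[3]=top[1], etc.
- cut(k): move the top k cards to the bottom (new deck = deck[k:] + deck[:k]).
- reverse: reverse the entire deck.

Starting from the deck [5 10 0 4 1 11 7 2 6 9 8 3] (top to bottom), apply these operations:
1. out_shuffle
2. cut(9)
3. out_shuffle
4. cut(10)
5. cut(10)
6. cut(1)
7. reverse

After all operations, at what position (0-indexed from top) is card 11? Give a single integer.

After op 1 (out_shuffle): [5 7 10 2 0 6 4 9 1 8 11 3]
After op 2 (cut(9)): [8 11 3 5 7 10 2 0 6 4 9 1]
After op 3 (out_shuffle): [8 2 11 0 3 6 5 4 7 9 10 1]
After op 4 (cut(10)): [10 1 8 2 11 0 3 6 5 4 7 9]
After op 5 (cut(10)): [7 9 10 1 8 2 11 0 3 6 5 4]
After op 6 (cut(1)): [9 10 1 8 2 11 0 3 6 5 4 7]
After op 7 (reverse): [7 4 5 6 3 0 11 2 8 1 10 9]
Card 11 is at position 6.

Answer: 6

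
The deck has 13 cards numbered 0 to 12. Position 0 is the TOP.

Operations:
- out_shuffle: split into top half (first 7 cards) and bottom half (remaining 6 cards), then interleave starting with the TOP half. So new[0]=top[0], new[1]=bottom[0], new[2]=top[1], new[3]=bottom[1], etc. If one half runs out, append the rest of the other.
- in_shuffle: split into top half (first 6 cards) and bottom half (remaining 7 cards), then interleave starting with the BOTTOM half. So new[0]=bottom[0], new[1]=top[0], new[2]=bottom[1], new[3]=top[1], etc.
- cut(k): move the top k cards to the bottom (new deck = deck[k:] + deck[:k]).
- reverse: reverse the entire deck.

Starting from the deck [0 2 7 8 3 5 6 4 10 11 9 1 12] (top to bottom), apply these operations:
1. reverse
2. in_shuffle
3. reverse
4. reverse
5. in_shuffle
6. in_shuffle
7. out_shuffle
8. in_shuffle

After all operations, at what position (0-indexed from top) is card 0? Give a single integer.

After op 1 (reverse): [12 1 9 11 10 4 6 5 3 8 7 2 0]
After op 2 (in_shuffle): [6 12 5 1 3 9 8 11 7 10 2 4 0]
After op 3 (reverse): [0 4 2 10 7 11 8 9 3 1 5 12 6]
After op 4 (reverse): [6 12 5 1 3 9 8 11 7 10 2 4 0]
After op 5 (in_shuffle): [8 6 11 12 7 5 10 1 2 3 4 9 0]
After op 6 (in_shuffle): [10 8 1 6 2 11 3 12 4 7 9 5 0]
After op 7 (out_shuffle): [10 12 8 4 1 7 6 9 2 5 11 0 3]
After op 8 (in_shuffle): [6 10 9 12 2 8 5 4 11 1 0 7 3]
Card 0 is at position 10.

Answer: 10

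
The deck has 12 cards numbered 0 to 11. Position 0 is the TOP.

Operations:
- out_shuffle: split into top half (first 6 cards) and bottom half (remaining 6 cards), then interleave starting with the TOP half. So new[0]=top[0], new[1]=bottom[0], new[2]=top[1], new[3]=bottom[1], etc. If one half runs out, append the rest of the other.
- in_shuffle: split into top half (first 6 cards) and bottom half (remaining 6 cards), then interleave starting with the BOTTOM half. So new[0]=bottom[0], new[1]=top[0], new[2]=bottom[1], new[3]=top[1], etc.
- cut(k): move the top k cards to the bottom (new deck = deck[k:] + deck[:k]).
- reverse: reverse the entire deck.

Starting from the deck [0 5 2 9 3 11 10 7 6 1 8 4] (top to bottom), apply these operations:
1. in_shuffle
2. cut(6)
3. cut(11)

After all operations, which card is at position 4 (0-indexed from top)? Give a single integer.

Answer: 3

Derivation:
After op 1 (in_shuffle): [10 0 7 5 6 2 1 9 8 3 4 11]
After op 2 (cut(6)): [1 9 8 3 4 11 10 0 7 5 6 2]
After op 3 (cut(11)): [2 1 9 8 3 4 11 10 0 7 5 6]
Position 4: card 3.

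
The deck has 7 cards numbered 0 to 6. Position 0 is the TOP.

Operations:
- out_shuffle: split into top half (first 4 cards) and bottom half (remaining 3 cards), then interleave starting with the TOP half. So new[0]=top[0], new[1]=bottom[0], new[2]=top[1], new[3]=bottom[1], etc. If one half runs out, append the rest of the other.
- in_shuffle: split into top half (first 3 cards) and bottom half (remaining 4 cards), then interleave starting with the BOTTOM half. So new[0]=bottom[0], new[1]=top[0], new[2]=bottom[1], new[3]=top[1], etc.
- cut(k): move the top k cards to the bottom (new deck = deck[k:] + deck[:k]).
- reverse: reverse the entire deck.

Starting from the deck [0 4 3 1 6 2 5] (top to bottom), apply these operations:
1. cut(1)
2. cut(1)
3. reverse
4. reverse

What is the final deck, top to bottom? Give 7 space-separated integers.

Answer: 3 1 6 2 5 0 4

Derivation:
After op 1 (cut(1)): [4 3 1 6 2 5 0]
After op 2 (cut(1)): [3 1 6 2 5 0 4]
After op 3 (reverse): [4 0 5 2 6 1 3]
After op 4 (reverse): [3 1 6 2 5 0 4]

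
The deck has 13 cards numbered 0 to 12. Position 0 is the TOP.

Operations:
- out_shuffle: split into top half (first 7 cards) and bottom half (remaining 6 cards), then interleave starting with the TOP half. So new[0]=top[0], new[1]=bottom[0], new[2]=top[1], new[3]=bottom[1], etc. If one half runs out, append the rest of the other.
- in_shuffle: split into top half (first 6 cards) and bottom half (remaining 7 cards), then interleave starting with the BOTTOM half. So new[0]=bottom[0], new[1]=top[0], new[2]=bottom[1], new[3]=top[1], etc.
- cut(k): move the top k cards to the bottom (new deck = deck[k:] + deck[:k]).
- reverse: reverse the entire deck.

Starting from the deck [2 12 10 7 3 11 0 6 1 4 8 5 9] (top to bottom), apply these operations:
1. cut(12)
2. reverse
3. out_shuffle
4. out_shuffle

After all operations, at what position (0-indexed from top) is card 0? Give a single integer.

After op 1 (cut(12)): [9 2 12 10 7 3 11 0 6 1 4 8 5]
After op 2 (reverse): [5 8 4 1 6 0 11 3 7 10 12 2 9]
After op 3 (out_shuffle): [5 3 8 7 4 10 1 12 6 2 0 9 11]
After op 4 (out_shuffle): [5 12 3 6 8 2 7 0 4 9 10 11 1]
Card 0 is at position 7.

Answer: 7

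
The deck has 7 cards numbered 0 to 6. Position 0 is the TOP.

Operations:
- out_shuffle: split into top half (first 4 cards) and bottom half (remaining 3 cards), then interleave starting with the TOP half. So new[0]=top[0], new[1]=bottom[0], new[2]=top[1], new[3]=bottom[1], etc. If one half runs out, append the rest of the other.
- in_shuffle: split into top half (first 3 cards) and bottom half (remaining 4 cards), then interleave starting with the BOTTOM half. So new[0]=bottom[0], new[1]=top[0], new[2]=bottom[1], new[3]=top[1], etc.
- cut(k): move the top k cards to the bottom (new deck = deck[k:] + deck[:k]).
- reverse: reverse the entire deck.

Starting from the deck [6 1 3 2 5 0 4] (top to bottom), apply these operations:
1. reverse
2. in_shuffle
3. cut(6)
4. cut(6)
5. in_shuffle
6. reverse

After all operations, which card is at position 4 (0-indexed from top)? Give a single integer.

Answer: 3

Derivation:
After op 1 (reverse): [4 0 5 2 3 1 6]
After op 2 (in_shuffle): [2 4 3 0 1 5 6]
After op 3 (cut(6)): [6 2 4 3 0 1 5]
After op 4 (cut(6)): [5 6 2 4 3 0 1]
After op 5 (in_shuffle): [4 5 3 6 0 2 1]
After op 6 (reverse): [1 2 0 6 3 5 4]
Position 4: card 3.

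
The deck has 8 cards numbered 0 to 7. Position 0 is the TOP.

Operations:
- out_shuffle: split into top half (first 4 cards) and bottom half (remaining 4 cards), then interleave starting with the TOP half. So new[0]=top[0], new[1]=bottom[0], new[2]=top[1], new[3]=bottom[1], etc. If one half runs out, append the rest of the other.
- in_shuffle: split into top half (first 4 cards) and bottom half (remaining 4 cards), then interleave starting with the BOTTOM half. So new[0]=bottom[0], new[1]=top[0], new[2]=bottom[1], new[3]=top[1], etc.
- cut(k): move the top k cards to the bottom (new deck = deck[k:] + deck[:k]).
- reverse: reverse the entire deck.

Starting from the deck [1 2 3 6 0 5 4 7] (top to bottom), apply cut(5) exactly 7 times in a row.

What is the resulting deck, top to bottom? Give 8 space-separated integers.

After op 1 (cut(5)): [5 4 7 1 2 3 6 0]
After op 2 (cut(5)): [3 6 0 5 4 7 1 2]
After op 3 (cut(5)): [7 1 2 3 6 0 5 4]
After op 4 (cut(5)): [0 5 4 7 1 2 3 6]
After op 5 (cut(5)): [2 3 6 0 5 4 7 1]
After op 6 (cut(5)): [4 7 1 2 3 6 0 5]
After op 7 (cut(5)): [6 0 5 4 7 1 2 3]

Answer: 6 0 5 4 7 1 2 3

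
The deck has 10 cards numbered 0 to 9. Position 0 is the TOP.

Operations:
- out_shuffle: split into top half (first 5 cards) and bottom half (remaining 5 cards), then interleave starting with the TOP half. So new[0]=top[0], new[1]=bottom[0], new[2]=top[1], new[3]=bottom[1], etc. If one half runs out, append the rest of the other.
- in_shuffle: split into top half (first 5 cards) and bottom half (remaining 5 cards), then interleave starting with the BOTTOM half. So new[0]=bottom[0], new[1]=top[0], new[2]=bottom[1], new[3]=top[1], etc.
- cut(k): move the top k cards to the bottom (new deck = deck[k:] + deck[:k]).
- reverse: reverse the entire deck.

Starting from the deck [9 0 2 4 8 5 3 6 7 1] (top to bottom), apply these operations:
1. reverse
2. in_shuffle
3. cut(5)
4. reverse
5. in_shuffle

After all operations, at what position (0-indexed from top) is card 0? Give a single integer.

Answer: 6

Derivation:
After op 1 (reverse): [1 7 6 3 5 8 4 2 0 9]
After op 2 (in_shuffle): [8 1 4 7 2 6 0 3 9 5]
After op 3 (cut(5)): [6 0 3 9 5 8 1 4 7 2]
After op 4 (reverse): [2 7 4 1 8 5 9 3 0 6]
After op 5 (in_shuffle): [5 2 9 7 3 4 0 1 6 8]
Card 0 is at position 6.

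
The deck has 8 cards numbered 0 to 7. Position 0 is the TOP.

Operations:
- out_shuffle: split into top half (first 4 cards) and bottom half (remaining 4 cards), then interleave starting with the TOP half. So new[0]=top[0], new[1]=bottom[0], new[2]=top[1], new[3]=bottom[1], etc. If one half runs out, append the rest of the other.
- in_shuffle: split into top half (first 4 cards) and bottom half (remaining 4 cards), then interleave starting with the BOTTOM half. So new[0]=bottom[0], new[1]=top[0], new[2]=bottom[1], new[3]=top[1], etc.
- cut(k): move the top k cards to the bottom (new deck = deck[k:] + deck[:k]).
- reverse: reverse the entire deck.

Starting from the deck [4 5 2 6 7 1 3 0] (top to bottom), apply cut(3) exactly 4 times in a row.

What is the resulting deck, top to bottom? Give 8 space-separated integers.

Answer: 7 1 3 0 4 5 2 6

Derivation:
After op 1 (cut(3)): [6 7 1 3 0 4 5 2]
After op 2 (cut(3)): [3 0 4 5 2 6 7 1]
After op 3 (cut(3)): [5 2 6 7 1 3 0 4]
After op 4 (cut(3)): [7 1 3 0 4 5 2 6]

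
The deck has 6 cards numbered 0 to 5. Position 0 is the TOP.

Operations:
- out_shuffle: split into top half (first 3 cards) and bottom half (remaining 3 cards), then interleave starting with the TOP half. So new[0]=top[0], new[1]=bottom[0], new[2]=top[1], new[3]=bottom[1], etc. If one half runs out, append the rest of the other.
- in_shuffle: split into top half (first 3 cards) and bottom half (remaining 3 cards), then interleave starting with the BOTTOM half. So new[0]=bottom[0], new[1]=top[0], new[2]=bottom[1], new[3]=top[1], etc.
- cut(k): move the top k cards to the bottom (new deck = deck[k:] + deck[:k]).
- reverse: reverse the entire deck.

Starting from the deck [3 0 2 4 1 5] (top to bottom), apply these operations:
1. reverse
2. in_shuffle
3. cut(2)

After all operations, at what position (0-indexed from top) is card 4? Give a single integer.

After op 1 (reverse): [5 1 4 2 0 3]
After op 2 (in_shuffle): [2 5 0 1 3 4]
After op 3 (cut(2)): [0 1 3 4 2 5]
Card 4 is at position 3.

Answer: 3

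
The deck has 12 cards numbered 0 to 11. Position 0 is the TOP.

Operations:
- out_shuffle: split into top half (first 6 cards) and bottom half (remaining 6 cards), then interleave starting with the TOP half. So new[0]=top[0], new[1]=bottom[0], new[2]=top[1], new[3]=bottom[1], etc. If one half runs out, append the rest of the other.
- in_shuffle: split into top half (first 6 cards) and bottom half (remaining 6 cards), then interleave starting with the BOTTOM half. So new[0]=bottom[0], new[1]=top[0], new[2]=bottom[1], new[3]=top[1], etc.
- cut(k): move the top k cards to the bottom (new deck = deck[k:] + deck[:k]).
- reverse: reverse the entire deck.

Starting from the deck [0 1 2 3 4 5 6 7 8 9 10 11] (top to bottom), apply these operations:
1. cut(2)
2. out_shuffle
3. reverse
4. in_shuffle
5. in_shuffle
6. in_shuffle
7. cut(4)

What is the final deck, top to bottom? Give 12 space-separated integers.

After op 1 (cut(2)): [2 3 4 5 6 7 8 9 10 11 0 1]
After op 2 (out_shuffle): [2 8 3 9 4 10 5 11 6 0 7 1]
After op 3 (reverse): [1 7 0 6 11 5 10 4 9 3 8 2]
After op 4 (in_shuffle): [10 1 4 7 9 0 3 6 8 11 2 5]
After op 5 (in_shuffle): [3 10 6 1 8 4 11 7 2 9 5 0]
After op 6 (in_shuffle): [11 3 7 10 2 6 9 1 5 8 0 4]
After op 7 (cut(4)): [2 6 9 1 5 8 0 4 11 3 7 10]

Answer: 2 6 9 1 5 8 0 4 11 3 7 10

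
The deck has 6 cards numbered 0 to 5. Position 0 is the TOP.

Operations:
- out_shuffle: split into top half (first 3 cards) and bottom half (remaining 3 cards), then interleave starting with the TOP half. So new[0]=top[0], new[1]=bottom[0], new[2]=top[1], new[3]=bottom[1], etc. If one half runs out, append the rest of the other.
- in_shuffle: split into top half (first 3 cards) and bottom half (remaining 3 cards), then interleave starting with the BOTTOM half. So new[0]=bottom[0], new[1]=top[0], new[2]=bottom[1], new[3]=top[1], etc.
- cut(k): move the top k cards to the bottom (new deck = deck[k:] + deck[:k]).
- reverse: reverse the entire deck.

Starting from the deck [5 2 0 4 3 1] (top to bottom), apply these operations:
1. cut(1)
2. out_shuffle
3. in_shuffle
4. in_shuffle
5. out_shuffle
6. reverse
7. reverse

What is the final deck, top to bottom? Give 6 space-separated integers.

Answer: 3 2 1 0 5 4

Derivation:
After op 1 (cut(1)): [2 0 4 3 1 5]
After op 2 (out_shuffle): [2 3 0 1 4 5]
After op 3 (in_shuffle): [1 2 4 3 5 0]
After op 4 (in_shuffle): [3 1 5 2 0 4]
After op 5 (out_shuffle): [3 2 1 0 5 4]
After op 6 (reverse): [4 5 0 1 2 3]
After op 7 (reverse): [3 2 1 0 5 4]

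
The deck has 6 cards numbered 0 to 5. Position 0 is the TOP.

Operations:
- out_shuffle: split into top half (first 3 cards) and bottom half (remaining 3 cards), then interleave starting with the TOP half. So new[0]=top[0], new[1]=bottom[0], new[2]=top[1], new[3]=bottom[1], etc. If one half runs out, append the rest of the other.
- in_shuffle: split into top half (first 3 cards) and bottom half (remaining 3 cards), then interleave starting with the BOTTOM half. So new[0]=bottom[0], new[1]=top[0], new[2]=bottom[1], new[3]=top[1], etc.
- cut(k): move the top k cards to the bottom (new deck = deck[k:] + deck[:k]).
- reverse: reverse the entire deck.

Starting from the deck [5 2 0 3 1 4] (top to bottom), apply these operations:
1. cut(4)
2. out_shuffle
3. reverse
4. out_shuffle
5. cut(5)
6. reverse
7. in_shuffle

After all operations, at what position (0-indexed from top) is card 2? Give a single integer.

After op 1 (cut(4)): [1 4 5 2 0 3]
After op 2 (out_shuffle): [1 2 4 0 5 3]
After op 3 (reverse): [3 5 0 4 2 1]
After op 4 (out_shuffle): [3 4 5 2 0 1]
After op 5 (cut(5)): [1 3 4 5 2 0]
After op 6 (reverse): [0 2 5 4 3 1]
After op 7 (in_shuffle): [4 0 3 2 1 5]
Card 2 is at position 3.

Answer: 3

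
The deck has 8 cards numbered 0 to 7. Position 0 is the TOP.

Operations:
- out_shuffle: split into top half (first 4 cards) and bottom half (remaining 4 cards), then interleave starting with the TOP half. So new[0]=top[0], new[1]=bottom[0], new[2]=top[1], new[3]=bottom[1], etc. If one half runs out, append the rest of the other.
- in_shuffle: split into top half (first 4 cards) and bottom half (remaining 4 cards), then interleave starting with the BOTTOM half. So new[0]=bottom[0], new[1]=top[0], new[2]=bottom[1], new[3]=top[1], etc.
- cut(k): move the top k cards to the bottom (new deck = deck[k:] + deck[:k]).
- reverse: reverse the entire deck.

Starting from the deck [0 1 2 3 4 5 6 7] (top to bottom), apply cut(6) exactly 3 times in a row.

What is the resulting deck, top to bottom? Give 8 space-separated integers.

After op 1 (cut(6)): [6 7 0 1 2 3 4 5]
After op 2 (cut(6)): [4 5 6 7 0 1 2 3]
After op 3 (cut(6)): [2 3 4 5 6 7 0 1]

Answer: 2 3 4 5 6 7 0 1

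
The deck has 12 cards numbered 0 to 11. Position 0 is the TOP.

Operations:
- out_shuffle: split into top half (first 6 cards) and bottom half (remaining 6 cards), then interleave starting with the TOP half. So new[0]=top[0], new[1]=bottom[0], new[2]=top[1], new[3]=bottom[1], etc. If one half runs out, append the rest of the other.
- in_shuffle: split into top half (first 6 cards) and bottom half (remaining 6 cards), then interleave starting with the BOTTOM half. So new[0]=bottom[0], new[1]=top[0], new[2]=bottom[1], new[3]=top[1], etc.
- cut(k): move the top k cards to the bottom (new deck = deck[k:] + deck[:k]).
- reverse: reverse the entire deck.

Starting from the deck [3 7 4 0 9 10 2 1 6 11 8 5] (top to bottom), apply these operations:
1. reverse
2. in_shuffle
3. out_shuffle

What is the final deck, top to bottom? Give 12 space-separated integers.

Answer: 10 4 5 6 9 7 8 1 0 3 11 2

Derivation:
After op 1 (reverse): [5 8 11 6 1 2 10 9 0 4 7 3]
After op 2 (in_shuffle): [10 5 9 8 0 11 4 6 7 1 3 2]
After op 3 (out_shuffle): [10 4 5 6 9 7 8 1 0 3 11 2]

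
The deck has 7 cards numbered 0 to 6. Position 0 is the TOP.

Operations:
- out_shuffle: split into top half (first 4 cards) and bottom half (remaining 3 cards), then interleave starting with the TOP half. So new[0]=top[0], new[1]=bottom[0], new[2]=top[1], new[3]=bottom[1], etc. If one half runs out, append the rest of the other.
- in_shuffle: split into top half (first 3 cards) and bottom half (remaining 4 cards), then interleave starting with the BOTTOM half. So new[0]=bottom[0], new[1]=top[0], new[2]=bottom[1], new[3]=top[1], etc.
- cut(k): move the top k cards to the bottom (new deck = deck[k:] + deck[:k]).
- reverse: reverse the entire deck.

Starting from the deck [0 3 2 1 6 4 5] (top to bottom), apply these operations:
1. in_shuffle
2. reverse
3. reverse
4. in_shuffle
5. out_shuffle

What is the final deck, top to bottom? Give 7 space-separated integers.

Answer: 3 2 1 6 4 5 0

Derivation:
After op 1 (in_shuffle): [1 0 6 3 4 2 5]
After op 2 (reverse): [5 2 4 3 6 0 1]
After op 3 (reverse): [1 0 6 3 4 2 5]
After op 4 (in_shuffle): [3 1 4 0 2 6 5]
After op 5 (out_shuffle): [3 2 1 6 4 5 0]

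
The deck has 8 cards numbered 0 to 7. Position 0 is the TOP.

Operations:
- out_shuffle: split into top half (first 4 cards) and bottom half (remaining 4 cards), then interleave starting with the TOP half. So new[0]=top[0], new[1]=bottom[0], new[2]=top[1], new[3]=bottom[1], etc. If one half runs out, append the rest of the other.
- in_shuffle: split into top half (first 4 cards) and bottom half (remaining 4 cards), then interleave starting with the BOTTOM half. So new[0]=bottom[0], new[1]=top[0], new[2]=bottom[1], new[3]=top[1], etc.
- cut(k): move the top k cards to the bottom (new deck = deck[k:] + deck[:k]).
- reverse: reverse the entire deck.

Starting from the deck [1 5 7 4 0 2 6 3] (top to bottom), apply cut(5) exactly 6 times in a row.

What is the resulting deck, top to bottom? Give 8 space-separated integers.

After op 1 (cut(5)): [2 6 3 1 5 7 4 0]
After op 2 (cut(5)): [7 4 0 2 6 3 1 5]
After op 3 (cut(5)): [3 1 5 7 4 0 2 6]
After op 4 (cut(5)): [0 2 6 3 1 5 7 4]
After op 5 (cut(5)): [5 7 4 0 2 6 3 1]
After op 6 (cut(5)): [6 3 1 5 7 4 0 2]

Answer: 6 3 1 5 7 4 0 2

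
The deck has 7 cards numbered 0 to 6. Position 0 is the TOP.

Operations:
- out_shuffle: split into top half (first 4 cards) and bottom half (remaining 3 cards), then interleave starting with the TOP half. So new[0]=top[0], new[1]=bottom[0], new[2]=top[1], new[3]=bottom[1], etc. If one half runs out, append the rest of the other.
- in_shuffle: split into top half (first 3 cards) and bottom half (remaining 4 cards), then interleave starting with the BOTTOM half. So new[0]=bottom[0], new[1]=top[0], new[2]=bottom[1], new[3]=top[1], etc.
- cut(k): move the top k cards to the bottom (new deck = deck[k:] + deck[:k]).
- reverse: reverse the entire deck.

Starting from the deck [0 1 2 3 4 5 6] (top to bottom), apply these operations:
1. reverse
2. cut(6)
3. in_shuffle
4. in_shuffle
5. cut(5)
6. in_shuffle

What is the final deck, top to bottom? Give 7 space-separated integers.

After op 1 (reverse): [6 5 4 3 2 1 0]
After op 2 (cut(6)): [0 6 5 4 3 2 1]
After op 3 (in_shuffle): [4 0 3 6 2 5 1]
After op 4 (in_shuffle): [6 4 2 0 5 3 1]
After op 5 (cut(5)): [3 1 6 4 2 0 5]
After op 6 (in_shuffle): [4 3 2 1 0 6 5]

Answer: 4 3 2 1 0 6 5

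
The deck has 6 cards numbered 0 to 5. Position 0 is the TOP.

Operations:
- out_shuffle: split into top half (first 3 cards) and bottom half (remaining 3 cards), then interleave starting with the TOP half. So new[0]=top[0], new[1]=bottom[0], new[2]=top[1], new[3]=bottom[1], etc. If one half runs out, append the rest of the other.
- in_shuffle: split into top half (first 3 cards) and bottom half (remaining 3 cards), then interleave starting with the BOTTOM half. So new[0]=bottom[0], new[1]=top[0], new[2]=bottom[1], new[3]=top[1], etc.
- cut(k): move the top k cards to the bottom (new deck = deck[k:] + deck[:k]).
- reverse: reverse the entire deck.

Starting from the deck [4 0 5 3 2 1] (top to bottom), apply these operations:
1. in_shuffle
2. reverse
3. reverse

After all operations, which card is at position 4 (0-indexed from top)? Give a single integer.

Answer: 1

Derivation:
After op 1 (in_shuffle): [3 4 2 0 1 5]
After op 2 (reverse): [5 1 0 2 4 3]
After op 3 (reverse): [3 4 2 0 1 5]
Position 4: card 1.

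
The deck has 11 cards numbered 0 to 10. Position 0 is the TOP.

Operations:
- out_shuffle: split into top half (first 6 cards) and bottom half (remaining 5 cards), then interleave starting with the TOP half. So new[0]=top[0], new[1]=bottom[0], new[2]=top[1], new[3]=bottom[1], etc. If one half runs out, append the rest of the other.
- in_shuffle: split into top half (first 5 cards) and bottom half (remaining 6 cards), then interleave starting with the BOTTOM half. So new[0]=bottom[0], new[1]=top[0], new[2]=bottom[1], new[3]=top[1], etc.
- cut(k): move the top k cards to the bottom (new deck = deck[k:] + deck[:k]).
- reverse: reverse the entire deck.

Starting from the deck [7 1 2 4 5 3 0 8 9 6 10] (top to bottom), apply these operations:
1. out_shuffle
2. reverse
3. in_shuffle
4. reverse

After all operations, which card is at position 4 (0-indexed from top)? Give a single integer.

Answer: 1

Derivation:
After op 1 (out_shuffle): [7 0 1 8 2 9 4 6 5 10 3]
After op 2 (reverse): [3 10 5 6 4 9 2 8 1 0 7]
After op 3 (in_shuffle): [9 3 2 10 8 5 1 6 0 4 7]
After op 4 (reverse): [7 4 0 6 1 5 8 10 2 3 9]
Position 4: card 1.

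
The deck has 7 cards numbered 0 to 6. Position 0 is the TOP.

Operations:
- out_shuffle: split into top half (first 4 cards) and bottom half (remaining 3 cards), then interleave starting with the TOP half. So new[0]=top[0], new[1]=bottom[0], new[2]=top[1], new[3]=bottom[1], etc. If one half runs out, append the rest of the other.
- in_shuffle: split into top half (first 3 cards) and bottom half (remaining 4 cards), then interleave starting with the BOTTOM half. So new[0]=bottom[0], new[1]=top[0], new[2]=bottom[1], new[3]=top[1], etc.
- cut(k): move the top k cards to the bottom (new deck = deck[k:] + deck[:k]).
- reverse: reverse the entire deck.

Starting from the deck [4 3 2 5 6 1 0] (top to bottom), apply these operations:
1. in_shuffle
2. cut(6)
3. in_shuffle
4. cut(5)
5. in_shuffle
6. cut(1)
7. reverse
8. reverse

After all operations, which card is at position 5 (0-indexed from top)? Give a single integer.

Answer: 1

Derivation:
After op 1 (in_shuffle): [5 4 6 3 1 2 0]
After op 2 (cut(6)): [0 5 4 6 3 1 2]
After op 3 (in_shuffle): [6 0 3 5 1 4 2]
After op 4 (cut(5)): [4 2 6 0 3 5 1]
After op 5 (in_shuffle): [0 4 3 2 5 6 1]
After op 6 (cut(1)): [4 3 2 5 6 1 0]
After op 7 (reverse): [0 1 6 5 2 3 4]
After op 8 (reverse): [4 3 2 5 6 1 0]
Position 5: card 1.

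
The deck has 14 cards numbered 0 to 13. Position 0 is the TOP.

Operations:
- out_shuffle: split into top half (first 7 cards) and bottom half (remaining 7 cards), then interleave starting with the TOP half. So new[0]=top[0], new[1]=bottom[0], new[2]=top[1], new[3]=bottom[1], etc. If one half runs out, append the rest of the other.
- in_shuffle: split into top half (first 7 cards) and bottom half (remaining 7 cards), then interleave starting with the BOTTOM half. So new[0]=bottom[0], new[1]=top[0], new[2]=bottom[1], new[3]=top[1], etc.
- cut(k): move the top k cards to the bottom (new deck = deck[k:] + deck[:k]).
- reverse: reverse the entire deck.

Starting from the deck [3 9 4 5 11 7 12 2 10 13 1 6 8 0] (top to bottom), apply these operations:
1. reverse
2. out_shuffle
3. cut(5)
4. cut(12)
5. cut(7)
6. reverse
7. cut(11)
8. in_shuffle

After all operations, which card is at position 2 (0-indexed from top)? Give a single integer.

Answer: 6

Derivation:
After op 1 (reverse): [0 8 6 1 13 10 2 12 7 11 5 4 9 3]
After op 2 (out_shuffle): [0 12 8 7 6 11 1 5 13 4 10 9 2 3]
After op 3 (cut(5)): [11 1 5 13 4 10 9 2 3 0 12 8 7 6]
After op 4 (cut(12)): [7 6 11 1 5 13 4 10 9 2 3 0 12 8]
After op 5 (cut(7)): [10 9 2 3 0 12 8 7 6 11 1 5 13 4]
After op 6 (reverse): [4 13 5 1 11 6 7 8 12 0 3 2 9 10]
After op 7 (cut(11)): [2 9 10 4 13 5 1 11 6 7 8 12 0 3]
After op 8 (in_shuffle): [11 2 6 9 7 10 8 4 12 13 0 5 3 1]
Position 2: card 6.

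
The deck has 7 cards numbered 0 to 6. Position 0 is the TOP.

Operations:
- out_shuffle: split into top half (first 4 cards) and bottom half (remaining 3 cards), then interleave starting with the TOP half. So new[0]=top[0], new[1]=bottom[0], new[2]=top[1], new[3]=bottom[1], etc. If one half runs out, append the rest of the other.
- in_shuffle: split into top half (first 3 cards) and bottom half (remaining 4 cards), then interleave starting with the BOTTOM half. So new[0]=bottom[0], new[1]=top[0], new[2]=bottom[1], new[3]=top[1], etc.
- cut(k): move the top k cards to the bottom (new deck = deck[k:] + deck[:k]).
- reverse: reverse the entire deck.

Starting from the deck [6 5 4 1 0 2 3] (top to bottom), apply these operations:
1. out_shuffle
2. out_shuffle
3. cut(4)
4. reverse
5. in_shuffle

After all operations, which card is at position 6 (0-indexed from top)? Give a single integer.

Answer: 5

Derivation:
After op 1 (out_shuffle): [6 0 5 2 4 3 1]
After op 2 (out_shuffle): [6 4 0 3 5 1 2]
After op 3 (cut(4)): [5 1 2 6 4 0 3]
After op 4 (reverse): [3 0 4 6 2 1 5]
After op 5 (in_shuffle): [6 3 2 0 1 4 5]
Position 6: card 5.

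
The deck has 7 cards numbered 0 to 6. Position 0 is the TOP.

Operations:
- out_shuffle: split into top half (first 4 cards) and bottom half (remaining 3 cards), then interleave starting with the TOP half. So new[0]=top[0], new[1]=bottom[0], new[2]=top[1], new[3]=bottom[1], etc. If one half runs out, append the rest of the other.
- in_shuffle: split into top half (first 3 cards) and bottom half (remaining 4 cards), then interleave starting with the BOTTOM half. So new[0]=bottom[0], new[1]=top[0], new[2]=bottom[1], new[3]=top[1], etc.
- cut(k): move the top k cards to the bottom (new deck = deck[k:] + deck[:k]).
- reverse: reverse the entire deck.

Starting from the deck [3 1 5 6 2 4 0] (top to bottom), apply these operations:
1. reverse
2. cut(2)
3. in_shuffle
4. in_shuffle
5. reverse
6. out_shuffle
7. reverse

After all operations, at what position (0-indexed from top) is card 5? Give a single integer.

Answer: 2

Derivation:
After op 1 (reverse): [0 4 2 6 5 1 3]
After op 2 (cut(2)): [2 6 5 1 3 0 4]
After op 3 (in_shuffle): [1 2 3 6 0 5 4]
After op 4 (in_shuffle): [6 1 0 2 5 3 4]
After op 5 (reverse): [4 3 5 2 0 1 6]
After op 6 (out_shuffle): [4 0 3 1 5 6 2]
After op 7 (reverse): [2 6 5 1 3 0 4]
Card 5 is at position 2.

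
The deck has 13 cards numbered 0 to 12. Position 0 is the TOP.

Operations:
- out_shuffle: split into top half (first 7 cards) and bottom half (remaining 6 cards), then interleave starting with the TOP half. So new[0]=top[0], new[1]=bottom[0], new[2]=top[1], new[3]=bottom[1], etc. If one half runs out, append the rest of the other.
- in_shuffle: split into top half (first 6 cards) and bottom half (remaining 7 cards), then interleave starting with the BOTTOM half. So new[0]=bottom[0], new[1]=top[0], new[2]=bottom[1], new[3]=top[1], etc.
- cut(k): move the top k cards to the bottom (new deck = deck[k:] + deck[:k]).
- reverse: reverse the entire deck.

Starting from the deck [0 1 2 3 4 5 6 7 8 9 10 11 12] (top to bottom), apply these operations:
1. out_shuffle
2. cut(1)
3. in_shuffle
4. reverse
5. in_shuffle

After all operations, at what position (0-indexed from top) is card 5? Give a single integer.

After op 1 (out_shuffle): [0 7 1 8 2 9 3 10 4 11 5 12 6]
After op 2 (cut(1)): [7 1 8 2 9 3 10 4 11 5 12 6 0]
After op 3 (in_shuffle): [10 7 4 1 11 8 5 2 12 9 6 3 0]
After op 4 (reverse): [0 3 6 9 12 2 5 8 11 1 4 7 10]
After op 5 (in_shuffle): [5 0 8 3 11 6 1 9 4 12 7 2 10]
Card 5 is at position 0.

Answer: 0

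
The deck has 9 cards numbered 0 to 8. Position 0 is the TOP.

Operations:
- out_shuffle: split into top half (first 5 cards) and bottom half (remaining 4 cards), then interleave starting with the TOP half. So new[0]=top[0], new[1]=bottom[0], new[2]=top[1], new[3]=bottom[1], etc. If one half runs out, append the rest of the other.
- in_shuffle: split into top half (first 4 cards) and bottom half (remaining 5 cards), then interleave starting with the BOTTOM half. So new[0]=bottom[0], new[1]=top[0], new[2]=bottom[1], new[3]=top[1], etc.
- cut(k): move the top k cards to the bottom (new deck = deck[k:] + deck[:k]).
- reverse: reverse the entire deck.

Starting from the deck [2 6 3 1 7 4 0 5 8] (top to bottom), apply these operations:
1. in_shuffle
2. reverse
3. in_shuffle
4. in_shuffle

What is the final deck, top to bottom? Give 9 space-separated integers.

After op 1 (in_shuffle): [7 2 4 6 0 3 5 1 8]
After op 2 (reverse): [8 1 5 3 0 6 4 2 7]
After op 3 (in_shuffle): [0 8 6 1 4 5 2 3 7]
After op 4 (in_shuffle): [4 0 5 8 2 6 3 1 7]

Answer: 4 0 5 8 2 6 3 1 7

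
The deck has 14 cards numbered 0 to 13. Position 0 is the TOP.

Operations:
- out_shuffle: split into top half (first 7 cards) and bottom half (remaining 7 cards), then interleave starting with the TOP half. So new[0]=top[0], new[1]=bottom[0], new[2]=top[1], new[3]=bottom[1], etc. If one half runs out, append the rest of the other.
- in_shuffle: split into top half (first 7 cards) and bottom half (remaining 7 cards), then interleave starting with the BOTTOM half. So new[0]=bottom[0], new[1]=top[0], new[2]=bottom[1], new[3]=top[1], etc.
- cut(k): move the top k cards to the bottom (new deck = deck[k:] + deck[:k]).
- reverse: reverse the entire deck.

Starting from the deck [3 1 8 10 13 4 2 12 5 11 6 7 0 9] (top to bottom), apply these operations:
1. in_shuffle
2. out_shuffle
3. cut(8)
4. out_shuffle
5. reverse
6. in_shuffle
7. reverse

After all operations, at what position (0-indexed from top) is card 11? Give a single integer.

Answer: 1

Derivation:
After op 1 (in_shuffle): [12 3 5 1 11 8 6 10 7 13 0 4 9 2]
After op 2 (out_shuffle): [12 10 3 7 5 13 1 0 11 4 8 9 6 2]
After op 3 (cut(8)): [11 4 8 9 6 2 12 10 3 7 5 13 1 0]
After op 4 (out_shuffle): [11 10 4 3 8 7 9 5 6 13 2 1 12 0]
After op 5 (reverse): [0 12 1 2 13 6 5 9 7 8 3 4 10 11]
After op 6 (in_shuffle): [9 0 7 12 8 1 3 2 4 13 10 6 11 5]
After op 7 (reverse): [5 11 6 10 13 4 2 3 1 8 12 7 0 9]
Card 11 is at position 1.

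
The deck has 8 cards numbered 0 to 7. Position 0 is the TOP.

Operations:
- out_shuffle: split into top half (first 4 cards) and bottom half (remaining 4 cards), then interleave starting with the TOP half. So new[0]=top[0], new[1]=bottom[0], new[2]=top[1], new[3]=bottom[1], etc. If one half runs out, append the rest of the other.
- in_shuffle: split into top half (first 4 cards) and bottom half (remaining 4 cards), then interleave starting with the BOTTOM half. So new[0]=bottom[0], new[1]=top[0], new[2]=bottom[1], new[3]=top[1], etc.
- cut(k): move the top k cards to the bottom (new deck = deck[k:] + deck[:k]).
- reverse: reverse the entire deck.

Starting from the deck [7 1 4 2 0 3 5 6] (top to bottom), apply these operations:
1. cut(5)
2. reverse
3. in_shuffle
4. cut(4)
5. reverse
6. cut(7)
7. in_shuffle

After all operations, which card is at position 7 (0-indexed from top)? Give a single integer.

Answer: 0

Derivation:
After op 1 (cut(5)): [3 5 6 7 1 4 2 0]
After op 2 (reverse): [0 2 4 1 7 6 5 3]
After op 3 (in_shuffle): [7 0 6 2 5 4 3 1]
After op 4 (cut(4)): [5 4 3 1 7 0 6 2]
After op 5 (reverse): [2 6 0 7 1 3 4 5]
After op 6 (cut(7)): [5 2 6 0 7 1 3 4]
After op 7 (in_shuffle): [7 5 1 2 3 6 4 0]
Position 7: card 0.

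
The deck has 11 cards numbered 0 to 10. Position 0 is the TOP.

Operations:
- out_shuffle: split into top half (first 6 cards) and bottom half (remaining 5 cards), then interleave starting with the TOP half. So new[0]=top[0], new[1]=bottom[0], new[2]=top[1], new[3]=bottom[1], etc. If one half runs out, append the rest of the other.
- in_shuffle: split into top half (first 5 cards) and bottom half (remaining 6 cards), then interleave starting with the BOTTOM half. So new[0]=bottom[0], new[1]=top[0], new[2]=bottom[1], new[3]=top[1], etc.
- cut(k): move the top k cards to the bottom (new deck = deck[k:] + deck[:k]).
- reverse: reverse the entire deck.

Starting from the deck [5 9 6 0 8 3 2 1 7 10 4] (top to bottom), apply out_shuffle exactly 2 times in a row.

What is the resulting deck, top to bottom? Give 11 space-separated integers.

After op 1 (out_shuffle): [5 2 9 1 6 7 0 10 8 4 3]
After op 2 (out_shuffle): [5 0 2 10 9 8 1 4 6 3 7]

Answer: 5 0 2 10 9 8 1 4 6 3 7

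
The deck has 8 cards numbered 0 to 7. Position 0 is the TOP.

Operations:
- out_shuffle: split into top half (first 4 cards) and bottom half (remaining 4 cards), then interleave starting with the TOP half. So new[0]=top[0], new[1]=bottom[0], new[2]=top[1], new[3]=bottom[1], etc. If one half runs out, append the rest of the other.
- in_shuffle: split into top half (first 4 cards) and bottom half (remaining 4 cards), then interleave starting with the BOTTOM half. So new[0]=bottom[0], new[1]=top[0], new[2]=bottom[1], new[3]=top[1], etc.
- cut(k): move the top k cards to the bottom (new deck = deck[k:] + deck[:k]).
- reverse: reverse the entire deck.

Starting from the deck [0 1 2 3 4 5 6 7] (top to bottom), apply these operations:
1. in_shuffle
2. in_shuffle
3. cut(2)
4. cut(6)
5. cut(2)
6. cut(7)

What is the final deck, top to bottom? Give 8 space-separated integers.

Answer: 4 2 0 7 5 3 1 6

Derivation:
After op 1 (in_shuffle): [4 0 5 1 6 2 7 3]
After op 2 (in_shuffle): [6 4 2 0 7 5 3 1]
After op 3 (cut(2)): [2 0 7 5 3 1 6 4]
After op 4 (cut(6)): [6 4 2 0 7 5 3 1]
After op 5 (cut(2)): [2 0 7 5 3 1 6 4]
After op 6 (cut(7)): [4 2 0 7 5 3 1 6]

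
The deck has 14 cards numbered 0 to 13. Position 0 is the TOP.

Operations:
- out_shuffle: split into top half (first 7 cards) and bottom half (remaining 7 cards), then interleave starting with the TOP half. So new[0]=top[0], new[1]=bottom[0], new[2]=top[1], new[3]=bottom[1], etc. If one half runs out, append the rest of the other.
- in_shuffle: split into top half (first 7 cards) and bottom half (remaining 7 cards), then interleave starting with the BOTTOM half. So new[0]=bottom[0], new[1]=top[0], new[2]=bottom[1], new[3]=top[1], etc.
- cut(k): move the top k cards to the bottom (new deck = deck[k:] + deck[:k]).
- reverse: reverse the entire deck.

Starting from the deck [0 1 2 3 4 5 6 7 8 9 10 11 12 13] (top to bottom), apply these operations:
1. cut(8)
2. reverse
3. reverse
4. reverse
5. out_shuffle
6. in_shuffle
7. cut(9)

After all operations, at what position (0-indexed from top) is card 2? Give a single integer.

After op 1 (cut(8)): [8 9 10 11 12 13 0 1 2 3 4 5 6 7]
After op 2 (reverse): [7 6 5 4 3 2 1 0 13 12 11 10 9 8]
After op 3 (reverse): [8 9 10 11 12 13 0 1 2 3 4 5 6 7]
After op 4 (reverse): [7 6 5 4 3 2 1 0 13 12 11 10 9 8]
After op 5 (out_shuffle): [7 0 6 13 5 12 4 11 3 10 2 9 1 8]
After op 6 (in_shuffle): [11 7 3 0 10 6 2 13 9 5 1 12 8 4]
After op 7 (cut(9)): [5 1 12 8 4 11 7 3 0 10 6 2 13 9]
Card 2 is at position 11.

Answer: 11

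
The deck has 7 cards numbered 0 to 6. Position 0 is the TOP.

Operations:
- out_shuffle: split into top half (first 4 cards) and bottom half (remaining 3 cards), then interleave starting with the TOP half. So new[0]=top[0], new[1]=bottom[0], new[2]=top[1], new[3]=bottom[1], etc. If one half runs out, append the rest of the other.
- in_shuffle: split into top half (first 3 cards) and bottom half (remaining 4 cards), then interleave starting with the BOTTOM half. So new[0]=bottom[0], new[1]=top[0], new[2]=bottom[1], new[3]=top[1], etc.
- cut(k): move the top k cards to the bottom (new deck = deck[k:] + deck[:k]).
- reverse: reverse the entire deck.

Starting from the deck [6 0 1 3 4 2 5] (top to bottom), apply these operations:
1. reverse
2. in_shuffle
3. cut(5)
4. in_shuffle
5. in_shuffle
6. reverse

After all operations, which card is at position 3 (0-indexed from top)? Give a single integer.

After op 1 (reverse): [5 2 4 3 1 0 6]
After op 2 (in_shuffle): [3 5 1 2 0 4 6]
After op 3 (cut(5)): [4 6 3 5 1 2 0]
After op 4 (in_shuffle): [5 4 1 6 2 3 0]
After op 5 (in_shuffle): [6 5 2 4 3 1 0]
After op 6 (reverse): [0 1 3 4 2 5 6]
Position 3: card 4.

Answer: 4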